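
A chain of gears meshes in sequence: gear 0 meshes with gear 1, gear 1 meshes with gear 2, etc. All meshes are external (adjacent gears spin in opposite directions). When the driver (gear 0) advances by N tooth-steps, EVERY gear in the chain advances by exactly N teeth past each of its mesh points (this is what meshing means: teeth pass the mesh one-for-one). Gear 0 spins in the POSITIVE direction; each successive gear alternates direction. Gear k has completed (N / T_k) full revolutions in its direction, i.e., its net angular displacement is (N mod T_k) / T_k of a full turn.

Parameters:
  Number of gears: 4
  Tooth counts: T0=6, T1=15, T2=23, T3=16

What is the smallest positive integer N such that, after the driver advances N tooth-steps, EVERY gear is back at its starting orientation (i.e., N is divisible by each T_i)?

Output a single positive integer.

Gear k returns to start when N is a multiple of T_k.
All gears at start simultaneously when N is a common multiple of [6, 15, 23, 16]; the smallest such N is lcm(6, 15, 23, 16).
Start: lcm = T0 = 6
Fold in T1=15: gcd(6, 15) = 3; lcm(6, 15) = 6 * 15 / 3 = 90 / 3 = 30
Fold in T2=23: gcd(30, 23) = 1; lcm(30, 23) = 30 * 23 / 1 = 690 / 1 = 690
Fold in T3=16: gcd(690, 16) = 2; lcm(690, 16) = 690 * 16 / 2 = 11040 / 2 = 5520
Full cycle length = 5520

Answer: 5520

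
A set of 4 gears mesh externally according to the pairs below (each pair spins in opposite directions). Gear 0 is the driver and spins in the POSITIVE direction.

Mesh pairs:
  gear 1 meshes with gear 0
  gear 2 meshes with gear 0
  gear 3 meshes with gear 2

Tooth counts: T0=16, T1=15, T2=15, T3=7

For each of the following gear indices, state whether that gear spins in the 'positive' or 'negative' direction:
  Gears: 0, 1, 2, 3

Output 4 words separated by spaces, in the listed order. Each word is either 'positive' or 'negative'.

Answer: positive negative negative positive

Derivation:
Gear 0 (driver): positive (depth 0)
  gear 1: meshes with gear 0 -> depth 1 -> negative (opposite of gear 0)
  gear 2: meshes with gear 0 -> depth 1 -> negative (opposite of gear 0)
  gear 3: meshes with gear 2 -> depth 2 -> positive (opposite of gear 2)
Queried indices 0, 1, 2, 3 -> positive, negative, negative, positive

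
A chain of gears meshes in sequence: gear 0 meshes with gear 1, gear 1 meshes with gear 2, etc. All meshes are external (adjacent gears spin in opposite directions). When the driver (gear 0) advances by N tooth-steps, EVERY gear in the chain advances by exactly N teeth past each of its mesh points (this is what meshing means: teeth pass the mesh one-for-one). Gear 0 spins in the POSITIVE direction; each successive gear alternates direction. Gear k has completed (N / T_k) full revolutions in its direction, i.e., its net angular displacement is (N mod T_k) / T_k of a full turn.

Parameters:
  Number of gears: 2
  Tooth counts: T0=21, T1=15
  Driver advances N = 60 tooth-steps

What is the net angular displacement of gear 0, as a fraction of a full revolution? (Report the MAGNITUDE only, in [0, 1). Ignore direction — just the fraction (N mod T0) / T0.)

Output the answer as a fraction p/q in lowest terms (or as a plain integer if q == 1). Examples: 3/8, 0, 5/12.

Answer: 6/7

Derivation:
Chain of 2 gears, tooth counts: [21, 15]
  gear 0: T0=21, direction=positive, advance = 60 mod 21 = 18 teeth = 18/21 turn
  gear 1: T1=15, direction=negative, advance = 60 mod 15 = 0 teeth = 0/15 turn
Gear 0: 60 mod 21 = 18
Fraction = 18 / 21 = 6/7 (gcd(18,21)=3) = 6/7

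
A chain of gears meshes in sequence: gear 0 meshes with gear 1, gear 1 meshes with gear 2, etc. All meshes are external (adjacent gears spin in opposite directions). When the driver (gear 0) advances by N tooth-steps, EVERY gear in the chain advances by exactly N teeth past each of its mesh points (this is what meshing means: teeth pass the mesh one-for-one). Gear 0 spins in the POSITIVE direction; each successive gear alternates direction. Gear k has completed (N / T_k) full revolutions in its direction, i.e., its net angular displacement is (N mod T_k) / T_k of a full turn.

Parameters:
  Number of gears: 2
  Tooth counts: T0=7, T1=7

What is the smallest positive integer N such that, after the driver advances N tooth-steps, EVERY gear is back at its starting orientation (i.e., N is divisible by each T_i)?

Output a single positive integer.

Answer: 7

Derivation:
Gear k returns to start when N is a multiple of T_k.
All gears at start simultaneously when N is a common multiple of [7, 7]; the smallest such N is lcm(7, 7).
Start: lcm = T0 = 7
Fold in T1=7: gcd(7, 7) = 7; lcm(7, 7) = 7 * 7 / 7 = 49 / 7 = 7
Full cycle length = 7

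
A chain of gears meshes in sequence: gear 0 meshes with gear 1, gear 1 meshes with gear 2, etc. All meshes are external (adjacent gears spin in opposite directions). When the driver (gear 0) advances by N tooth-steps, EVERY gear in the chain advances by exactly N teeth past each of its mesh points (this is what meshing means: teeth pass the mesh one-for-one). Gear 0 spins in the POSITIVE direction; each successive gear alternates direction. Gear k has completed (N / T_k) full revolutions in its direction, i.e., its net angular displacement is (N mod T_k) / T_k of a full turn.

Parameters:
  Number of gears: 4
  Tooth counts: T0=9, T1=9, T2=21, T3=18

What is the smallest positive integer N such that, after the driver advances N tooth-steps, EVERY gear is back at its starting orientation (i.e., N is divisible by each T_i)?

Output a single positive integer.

Gear k returns to start when N is a multiple of T_k.
All gears at start simultaneously when N is a common multiple of [9, 9, 21, 18]; the smallest such N is lcm(9, 9, 21, 18).
Start: lcm = T0 = 9
Fold in T1=9: gcd(9, 9) = 9; lcm(9, 9) = 9 * 9 / 9 = 81 / 9 = 9
Fold in T2=21: gcd(9, 21) = 3; lcm(9, 21) = 9 * 21 / 3 = 189 / 3 = 63
Fold in T3=18: gcd(63, 18) = 9; lcm(63, 18) = 63 * 18 / 9 = 1134 / 9 = 126
Full cycle length = 126

Answer: 126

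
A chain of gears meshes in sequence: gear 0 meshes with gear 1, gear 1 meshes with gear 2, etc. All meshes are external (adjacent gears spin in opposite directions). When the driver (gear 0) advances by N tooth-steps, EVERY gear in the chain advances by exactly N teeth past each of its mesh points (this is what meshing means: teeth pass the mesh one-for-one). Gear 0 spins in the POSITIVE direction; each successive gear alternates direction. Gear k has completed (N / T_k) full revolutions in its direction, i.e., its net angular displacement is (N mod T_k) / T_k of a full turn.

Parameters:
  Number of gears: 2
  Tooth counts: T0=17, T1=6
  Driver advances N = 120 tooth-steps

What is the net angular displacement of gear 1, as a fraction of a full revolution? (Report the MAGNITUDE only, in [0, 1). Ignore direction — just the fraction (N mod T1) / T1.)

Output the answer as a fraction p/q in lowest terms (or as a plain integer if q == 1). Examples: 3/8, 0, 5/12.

Answer: 0

Derivation:
Chain of 2 gears, tooth counts: [17, 6]
  gear 0: T0=17, direction=positive, advance = 120 mod 17 = 1 teeth = 1/17 turn
  gear 1: T1=6, direction=negative, advance = 120 mod 6 = 0 teeth = 0/6 turn
Gear 1: 120 mod 6 = 0
Fraction = 0 / 6 = 0/1 (gcd(0,6)=6) = 0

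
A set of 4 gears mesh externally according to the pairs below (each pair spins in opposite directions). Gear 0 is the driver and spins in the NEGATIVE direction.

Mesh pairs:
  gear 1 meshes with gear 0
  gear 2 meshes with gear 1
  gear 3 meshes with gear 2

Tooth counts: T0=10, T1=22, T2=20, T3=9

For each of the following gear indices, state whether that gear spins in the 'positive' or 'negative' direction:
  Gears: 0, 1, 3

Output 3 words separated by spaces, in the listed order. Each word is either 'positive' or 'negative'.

Answer: negative positive positive

Derivation:
Gear 0 (driver): negative (depth 0)
  gear 1: meshes with gear 0 -> depth 1 -> positive (opposite of gear 0)
  gear 2: meshes with gear 1 -> depth 2 -> negative (opposite of gear 1)
  gear 3: meshes with gear 2 -> depth 3 -> positive (opposite of gear 2)
Queried indices 0, 1, 3 -> negative, positive, positive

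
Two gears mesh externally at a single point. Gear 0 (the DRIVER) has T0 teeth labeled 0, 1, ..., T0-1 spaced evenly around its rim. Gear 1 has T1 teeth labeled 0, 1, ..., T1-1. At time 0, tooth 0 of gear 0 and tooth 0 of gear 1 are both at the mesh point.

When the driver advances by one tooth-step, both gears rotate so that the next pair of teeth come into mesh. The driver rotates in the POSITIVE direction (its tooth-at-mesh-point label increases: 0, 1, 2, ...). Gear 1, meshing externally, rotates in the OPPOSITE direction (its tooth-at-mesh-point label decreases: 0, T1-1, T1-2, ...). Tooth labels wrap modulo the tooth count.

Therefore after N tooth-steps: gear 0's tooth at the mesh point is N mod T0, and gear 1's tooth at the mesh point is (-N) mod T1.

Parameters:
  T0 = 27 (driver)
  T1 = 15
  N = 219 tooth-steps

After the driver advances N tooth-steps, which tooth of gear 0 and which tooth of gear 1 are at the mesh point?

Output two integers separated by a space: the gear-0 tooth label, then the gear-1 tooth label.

Answer: 3 6

Derivation:
Gear 0 (driver, T0=27): tooth at mesh = N mod T0
  219 = 8 * 27 + 3, so 219 mod 27 = 3
  gear 0 tooth = 3
Gear 1 (driven, T1=15): tooth at mesh = (-N) mod T1
  219 = 14 * 15 + 9, so 219 mod 15 = 9
  (-219) mod 15 = (-9) mod 15 = 15 - 9 = 6
Mesh after 219 steps: gear-0 tooth 3 meets gear-1 tooth 6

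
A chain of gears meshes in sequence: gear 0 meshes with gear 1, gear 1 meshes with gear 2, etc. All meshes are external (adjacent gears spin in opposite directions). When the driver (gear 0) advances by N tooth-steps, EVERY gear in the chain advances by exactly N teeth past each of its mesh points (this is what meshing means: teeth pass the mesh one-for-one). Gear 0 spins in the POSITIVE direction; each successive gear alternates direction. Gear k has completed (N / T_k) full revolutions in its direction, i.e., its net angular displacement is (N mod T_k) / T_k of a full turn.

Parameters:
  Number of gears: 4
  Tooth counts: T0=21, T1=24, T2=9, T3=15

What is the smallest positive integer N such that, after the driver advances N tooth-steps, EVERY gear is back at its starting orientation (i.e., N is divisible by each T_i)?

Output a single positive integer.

Answer: 2520

Derivation:
Gear k returns to start when N is a multiple of T_k.
All gears at start simultaneously when N is a common multiple of [21, 24, 9, 15]; the smallest such N is lcm(21, 24, 9, 15).
Start: lcm = T0 = 21
Fold in T1=24: gcd(21, 24) = 3; lcm(21, 24) = 21 * 24 / 3 = 504 / 3 = 168
Fold in T2=9: gcd(168, 9) = 3; lcm(168, 9) = 168 * 9 / 3 = 1512 / 3 = 504
Fold in T3=15: gcd(504, 15) = 3; lcm(504, 15) = 504 * 15 / 3 = 7560 / 3 = 2520
Full cycle length = 2520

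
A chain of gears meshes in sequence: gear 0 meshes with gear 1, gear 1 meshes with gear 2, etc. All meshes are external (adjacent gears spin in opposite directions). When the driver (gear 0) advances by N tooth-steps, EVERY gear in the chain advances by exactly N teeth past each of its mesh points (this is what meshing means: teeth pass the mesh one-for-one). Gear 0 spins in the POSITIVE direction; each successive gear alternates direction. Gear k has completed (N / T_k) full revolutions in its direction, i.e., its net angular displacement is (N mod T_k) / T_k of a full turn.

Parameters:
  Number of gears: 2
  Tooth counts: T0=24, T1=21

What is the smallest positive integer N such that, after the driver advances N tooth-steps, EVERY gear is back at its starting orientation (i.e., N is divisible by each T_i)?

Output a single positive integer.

Gear k returns to start when N is a multiple of T_k.
All gears at start simultaneously when N is a common multiple of [24, 21]; the smallest such N is lcm(24, 21).
Start: lcm = T0 = 24
Fold in T1=21: gcd(24, 21) = 3; lcm(24, 21) = 24 * 21 / 3 = 504 / 3 = 168
Full cycle length = 168

Answer: 168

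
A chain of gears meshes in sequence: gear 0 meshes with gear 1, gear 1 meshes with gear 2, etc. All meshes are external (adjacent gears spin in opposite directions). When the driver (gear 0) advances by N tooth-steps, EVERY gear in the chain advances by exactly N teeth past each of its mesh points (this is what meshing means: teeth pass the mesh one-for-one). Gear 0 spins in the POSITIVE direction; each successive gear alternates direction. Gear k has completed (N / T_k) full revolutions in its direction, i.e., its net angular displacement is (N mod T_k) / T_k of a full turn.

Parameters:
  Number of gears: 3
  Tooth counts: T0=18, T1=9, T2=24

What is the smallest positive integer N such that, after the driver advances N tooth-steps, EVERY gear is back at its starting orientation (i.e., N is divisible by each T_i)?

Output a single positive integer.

Gear k returns to start when N is a multiple of T_k.
All gears at start simultaneously when N is a common multiple of [18, 9, 24]; the smallest such N is lcm(18, 9, 24).
Start: lcm = T0 = 18
Fold in T1=9: gcd(18, 9) = 9; lcm(18, 9) = 18 * 9 / 9 = 162 / 9 = 18
Fold in T2=24: gcd(18, 24) = 6; lcm(18, 24) = 18 * 24 / 6 = 432 / 6 = 72
Full cycle length = 72

Answer: 72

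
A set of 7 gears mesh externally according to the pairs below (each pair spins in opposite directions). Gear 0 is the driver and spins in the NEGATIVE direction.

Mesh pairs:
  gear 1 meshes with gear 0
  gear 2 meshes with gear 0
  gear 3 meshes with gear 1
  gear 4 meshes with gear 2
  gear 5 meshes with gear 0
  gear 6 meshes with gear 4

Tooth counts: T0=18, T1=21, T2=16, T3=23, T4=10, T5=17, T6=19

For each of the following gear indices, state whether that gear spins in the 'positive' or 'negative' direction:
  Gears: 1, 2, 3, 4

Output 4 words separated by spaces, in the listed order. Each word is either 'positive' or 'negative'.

Answer: positive positive negative negative

Derivation:
Gear 0 (driver): negative (depth 0)
  gear 1: meshes with gear 0 -> depth 1 -> positive (opposite of gear 0)
  gear 2: meshes with gear 0 -> depth 1 -> positive (opposite of gear 0)
  gear 3: meshes with gear 1 -> depth 2 -> negative (opposite of gear 1)
  gear 4: meshes with gear 2 -> depth 2 -> negative (opposite of gear 2)
  gear 5: meshes with gear 0 -> depth 1 -> positive (opposite of gear 0)
  gear 6: meshes with gear 4 -> depth 3 -> positive (opposite of gear 4)
Queried indices 1, 2, 3, 4 -> positive, positive, negative, negative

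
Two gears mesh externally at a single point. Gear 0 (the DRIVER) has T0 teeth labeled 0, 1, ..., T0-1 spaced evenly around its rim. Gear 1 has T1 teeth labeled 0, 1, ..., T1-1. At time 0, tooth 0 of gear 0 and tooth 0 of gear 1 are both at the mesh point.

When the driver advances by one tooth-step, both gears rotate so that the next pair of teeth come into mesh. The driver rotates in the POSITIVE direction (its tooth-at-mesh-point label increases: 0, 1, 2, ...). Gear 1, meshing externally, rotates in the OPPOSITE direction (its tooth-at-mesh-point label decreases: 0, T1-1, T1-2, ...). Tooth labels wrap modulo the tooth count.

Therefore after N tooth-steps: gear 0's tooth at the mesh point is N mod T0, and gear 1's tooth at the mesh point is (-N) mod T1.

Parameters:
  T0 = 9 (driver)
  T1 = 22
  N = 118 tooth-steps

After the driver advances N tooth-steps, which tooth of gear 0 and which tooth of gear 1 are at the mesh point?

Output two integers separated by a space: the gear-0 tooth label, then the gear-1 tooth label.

Answer: 1 14

Derivation:
Gear 0 (driver, T0=9): tooth at mesh = N mod T0
  118 = 13 * 9 + 1, so 118 mod 9 = 1
  gear 0 tooth = 1
Gear 1 (driven, T1=22): tooth at mesh = (-N) mod T1
  118 = 5 * 22 + 8, so 118 mod 22 = 8
  (-118) mod 22 = (-8) mod 22 = 22 - 8 = 14
Mesh after 118 steps: gear-0 tooth 1 meets gear-1 tooth 14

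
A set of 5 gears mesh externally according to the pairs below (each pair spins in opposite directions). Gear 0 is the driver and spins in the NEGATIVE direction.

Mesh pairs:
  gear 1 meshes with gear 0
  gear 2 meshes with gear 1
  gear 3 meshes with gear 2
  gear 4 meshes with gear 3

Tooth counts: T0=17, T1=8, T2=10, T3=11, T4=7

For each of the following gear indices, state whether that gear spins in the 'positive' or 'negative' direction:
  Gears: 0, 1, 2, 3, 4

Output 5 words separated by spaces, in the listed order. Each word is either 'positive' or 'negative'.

Gear 0 (driver): negative (depth 0)
  gear 1: meshes with gear 0 -> depth 1 -> positive (opposite of gear 0)
  gear 2: meshes with gear 1 -> depth 2 -> negative (opposite of gear 1)
  gear 3: meshes with gear 2 -> depth 3 -> positive (opposite of gear 2)
  gear 4: meshes with gear 3 -> depth 4 -> negative (opposite of gear 3)
Queried indices 0, 1, 2, 3, 4 -> negative, positive, negative, positive, negative

Answer: negative positive negative positive negative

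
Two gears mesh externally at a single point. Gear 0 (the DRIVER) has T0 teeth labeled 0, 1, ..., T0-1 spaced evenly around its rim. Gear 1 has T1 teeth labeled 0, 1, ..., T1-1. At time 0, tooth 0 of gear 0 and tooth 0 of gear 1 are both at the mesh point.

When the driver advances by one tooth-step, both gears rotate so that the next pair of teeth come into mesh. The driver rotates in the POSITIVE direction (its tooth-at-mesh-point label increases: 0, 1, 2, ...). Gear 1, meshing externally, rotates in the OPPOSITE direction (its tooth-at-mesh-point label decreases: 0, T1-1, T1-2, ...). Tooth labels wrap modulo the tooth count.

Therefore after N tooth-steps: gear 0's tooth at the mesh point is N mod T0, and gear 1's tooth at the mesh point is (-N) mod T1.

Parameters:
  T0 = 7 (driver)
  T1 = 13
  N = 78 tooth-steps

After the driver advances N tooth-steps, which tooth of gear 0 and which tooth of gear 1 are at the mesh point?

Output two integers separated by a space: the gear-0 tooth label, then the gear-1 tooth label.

Gear 0 (driver, T0=7): tooth at mesh = N mod T0
  78 = 11 * 7 + 1, so 78 mod 7 = 1
  gear 0 tooth = 1
Gear 1 (driven, T1=13): tooth at mesh = (-N) mod T1
  78 = 6 * 13 + 0, so 78 mod 13 = 0
  (-78) mod 13 = 0
Mesh after 78 steps: gear-0 tooth 1 meets gear-1 tooth 0

Answer: 1 0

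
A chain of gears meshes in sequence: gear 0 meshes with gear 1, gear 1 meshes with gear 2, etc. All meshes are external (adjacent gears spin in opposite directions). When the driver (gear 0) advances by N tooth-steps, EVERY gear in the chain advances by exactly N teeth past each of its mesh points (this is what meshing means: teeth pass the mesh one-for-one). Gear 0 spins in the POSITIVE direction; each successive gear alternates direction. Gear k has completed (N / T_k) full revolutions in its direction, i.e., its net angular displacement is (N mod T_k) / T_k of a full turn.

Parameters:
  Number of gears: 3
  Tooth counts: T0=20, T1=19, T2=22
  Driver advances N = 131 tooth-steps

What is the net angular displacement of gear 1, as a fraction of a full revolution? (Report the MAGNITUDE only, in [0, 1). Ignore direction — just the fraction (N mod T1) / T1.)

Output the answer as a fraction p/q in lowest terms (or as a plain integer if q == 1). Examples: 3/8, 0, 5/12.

Answer: 17/19

Derivation:
Chain of 3 gears, tooth counts: [20, 19, 22]
  gear 0: T0=20, direction=positive, advance = 131 mod 20 = 11 teeth = 11/20 turn
  gear 1: T1=19, direction=negative, advance = 131 mod 19 = 17 teeth = 17/19 turn
  gear 2: T2=22, direction=positive, advance = 131 mod 22 = 21 teeth = 21/22 turn
Gear 1: 131 mod 19 = 17
Fraction = 17 / 19 = 17/19 (gcd(17,19)=1) = 17/19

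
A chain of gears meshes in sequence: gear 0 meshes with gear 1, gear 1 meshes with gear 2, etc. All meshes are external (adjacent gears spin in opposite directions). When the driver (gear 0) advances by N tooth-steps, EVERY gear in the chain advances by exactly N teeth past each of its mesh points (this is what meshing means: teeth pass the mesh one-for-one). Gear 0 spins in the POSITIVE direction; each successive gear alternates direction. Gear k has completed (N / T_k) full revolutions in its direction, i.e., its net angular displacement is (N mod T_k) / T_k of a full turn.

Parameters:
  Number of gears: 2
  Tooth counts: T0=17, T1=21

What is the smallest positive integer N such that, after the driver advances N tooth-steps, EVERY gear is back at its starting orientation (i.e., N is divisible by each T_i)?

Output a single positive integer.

Gear k returns to start when N is a multiple of T_k.
All gears at start simultaneously when N is a common multiple of [17, 21]; the smallest such N is lcm(17, 21).
Start: lcm = T0 = 17
Fold in T1=21: gcd(17, 21) = 1; lcm(17, 21) = 17 * 21 / 1 = 357 / 1 = 357
Full cycle length = 357

Answer: 357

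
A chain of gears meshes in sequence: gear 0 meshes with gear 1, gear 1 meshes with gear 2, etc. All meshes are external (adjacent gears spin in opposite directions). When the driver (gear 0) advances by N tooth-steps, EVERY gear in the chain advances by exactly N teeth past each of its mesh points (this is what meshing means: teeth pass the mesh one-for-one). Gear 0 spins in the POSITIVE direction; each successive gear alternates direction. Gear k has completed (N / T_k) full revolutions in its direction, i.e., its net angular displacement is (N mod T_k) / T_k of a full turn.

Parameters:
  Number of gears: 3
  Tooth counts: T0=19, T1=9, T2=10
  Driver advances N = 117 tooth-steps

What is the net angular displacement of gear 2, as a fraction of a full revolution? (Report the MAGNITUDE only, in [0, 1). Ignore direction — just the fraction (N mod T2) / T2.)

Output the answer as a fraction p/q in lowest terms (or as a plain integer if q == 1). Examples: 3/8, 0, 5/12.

Answer: 7/10

Derivation:
Chain of 3 gears, tooth counts: [19, 9, 10]
  gear 0: T0=19, direction=positive, advance = 117 mod 19 = 3 teeth = 3/19 turn
  gear 1: T1=9, direction=negative, advance = 117 mod 9 = 0 teeth = 0/9 turn
  gear 2: T2=10, direction=positive, advance = 117 mod 10 = 7 teeth = 7/10 turn
Gear 2: 117 mod 10 = 7
Fraction = 7 / 10 = 7/10 (gcd(7,10)=1) = 7/10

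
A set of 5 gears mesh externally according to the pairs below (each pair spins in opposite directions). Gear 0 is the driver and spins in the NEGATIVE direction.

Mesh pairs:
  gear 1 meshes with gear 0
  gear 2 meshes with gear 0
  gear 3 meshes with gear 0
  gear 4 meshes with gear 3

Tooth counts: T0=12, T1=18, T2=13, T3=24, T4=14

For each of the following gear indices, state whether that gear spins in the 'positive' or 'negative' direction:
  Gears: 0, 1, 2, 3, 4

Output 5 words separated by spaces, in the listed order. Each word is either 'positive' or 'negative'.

Answer: negative positive positive positive negative

Derivation:
Gear 0 (driver): negative (depth 0)
  gear 1: meshes with gear 0 -> depth 1 -> positive (opposite of gear 0)
  gear 2: meshes with gear 0 -> depth 1 -> positive (opposite of gear 0)
  gear 3: meshes with gear 0 -> depth 1 -> positive (opposite of gear 0)
  gear 4: meshes with gear 3 -> depth 2 -> negative (opposite of gear 3)
Queried indices 0, 1, 2, 3, 4 -> negative, positive, positive, positive, negative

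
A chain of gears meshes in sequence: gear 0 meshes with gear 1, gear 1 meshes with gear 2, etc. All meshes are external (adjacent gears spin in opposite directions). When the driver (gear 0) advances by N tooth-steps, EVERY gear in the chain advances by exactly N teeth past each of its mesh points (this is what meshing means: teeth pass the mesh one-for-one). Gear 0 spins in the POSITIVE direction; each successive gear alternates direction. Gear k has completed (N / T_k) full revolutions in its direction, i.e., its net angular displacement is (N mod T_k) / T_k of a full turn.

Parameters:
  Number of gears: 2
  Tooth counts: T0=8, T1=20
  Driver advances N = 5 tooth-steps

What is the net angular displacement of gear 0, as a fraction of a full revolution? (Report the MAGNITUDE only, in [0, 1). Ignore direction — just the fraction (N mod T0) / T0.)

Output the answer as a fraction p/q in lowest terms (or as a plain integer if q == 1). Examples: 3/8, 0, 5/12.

Chain of 2 gears, tooth counts: [8, 20]
  gear 0: T0=8, direction=positive, advance = 5 mod 8 = 5 teeth = 5/8 turn
  gear 1: T1=20, direction=negative, advance = 5 mod 20 = 5 teeth = 5/20 turn
Gear 0: 5 mod 8 = 5
Fraction = 5 / 8 = 5/8 (gcd(5,8)=1) = 5/8

Answer: 5/8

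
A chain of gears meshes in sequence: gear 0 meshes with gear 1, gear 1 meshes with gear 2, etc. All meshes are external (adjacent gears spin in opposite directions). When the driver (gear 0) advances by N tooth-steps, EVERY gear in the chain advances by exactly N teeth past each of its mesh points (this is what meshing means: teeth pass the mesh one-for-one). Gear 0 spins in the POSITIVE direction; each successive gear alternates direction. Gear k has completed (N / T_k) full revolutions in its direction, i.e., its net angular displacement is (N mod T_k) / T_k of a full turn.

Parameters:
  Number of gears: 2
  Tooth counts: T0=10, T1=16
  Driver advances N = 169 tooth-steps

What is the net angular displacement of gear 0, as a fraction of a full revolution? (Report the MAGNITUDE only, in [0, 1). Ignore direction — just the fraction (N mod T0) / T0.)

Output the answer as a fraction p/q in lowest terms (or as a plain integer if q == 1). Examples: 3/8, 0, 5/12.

Answer: 9/10

Derivation:
Chain of 2 gears, tooth counts: [10, 16]
  gear 0: T0=10, direction=positive, advance = 169 mod 10 = 9 teeth = 9/10 turn
  gear 1: T1=16, direction=negative, advance = 169 mod 16 = 9 teeth = 9/16 turn
Gear 0: 169 mod 10 = 9
Fraction = 9 / 10 = 9/10 (gcd(9,10)=1) = 9/10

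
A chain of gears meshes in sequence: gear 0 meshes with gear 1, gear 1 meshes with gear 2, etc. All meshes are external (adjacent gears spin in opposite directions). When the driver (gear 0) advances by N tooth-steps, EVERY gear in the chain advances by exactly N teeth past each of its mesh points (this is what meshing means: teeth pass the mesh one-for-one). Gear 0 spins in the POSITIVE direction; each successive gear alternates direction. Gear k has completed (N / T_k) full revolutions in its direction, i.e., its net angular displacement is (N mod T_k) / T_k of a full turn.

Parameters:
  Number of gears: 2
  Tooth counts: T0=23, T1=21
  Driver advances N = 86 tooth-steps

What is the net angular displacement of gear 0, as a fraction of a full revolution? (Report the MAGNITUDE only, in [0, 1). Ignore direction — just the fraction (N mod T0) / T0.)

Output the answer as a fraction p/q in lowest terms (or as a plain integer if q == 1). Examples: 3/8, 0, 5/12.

Chain of 2 gears, tooth counts: [23, 21]
  gear 0: T0=23, direction=positive, advance = 86 mod 23 = 17 teeth = 17/23 turn
  gear 1: T1=21, direction=negative, advance = 86 mod 21 = 2 teeth = 2/21 turn
Gear 0: 86 mod 23 = 17
Fraction = 17 / 23 = 17/23 (gcd(17,23)=1) = 17/23

Answer: 17/23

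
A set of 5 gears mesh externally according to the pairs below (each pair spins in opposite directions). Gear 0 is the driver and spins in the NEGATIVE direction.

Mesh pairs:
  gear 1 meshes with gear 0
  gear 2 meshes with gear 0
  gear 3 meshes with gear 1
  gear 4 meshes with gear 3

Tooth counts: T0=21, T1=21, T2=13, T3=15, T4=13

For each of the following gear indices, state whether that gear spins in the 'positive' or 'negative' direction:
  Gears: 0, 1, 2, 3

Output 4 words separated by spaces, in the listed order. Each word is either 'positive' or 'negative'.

Gear 0 (driver): negative (depth 0)
  gear 1: meshes with gear 0 -> depth 1 -> positive (opposite of gear 0)
  gear 2: meshes with gear 0 -> depth 1 -> positive (opposite of gear 0)
  gear 3: meshes with gear 1 -> depth 2 -> negative (opposite of gear 1)
  gear 4: meshes with gear 3 -> depth 3 -> positive (opposite of gear 3)
Queried indices 0, 1, 2, 3 -> negative, positive, positive, negative

Answer: negative positive positive negative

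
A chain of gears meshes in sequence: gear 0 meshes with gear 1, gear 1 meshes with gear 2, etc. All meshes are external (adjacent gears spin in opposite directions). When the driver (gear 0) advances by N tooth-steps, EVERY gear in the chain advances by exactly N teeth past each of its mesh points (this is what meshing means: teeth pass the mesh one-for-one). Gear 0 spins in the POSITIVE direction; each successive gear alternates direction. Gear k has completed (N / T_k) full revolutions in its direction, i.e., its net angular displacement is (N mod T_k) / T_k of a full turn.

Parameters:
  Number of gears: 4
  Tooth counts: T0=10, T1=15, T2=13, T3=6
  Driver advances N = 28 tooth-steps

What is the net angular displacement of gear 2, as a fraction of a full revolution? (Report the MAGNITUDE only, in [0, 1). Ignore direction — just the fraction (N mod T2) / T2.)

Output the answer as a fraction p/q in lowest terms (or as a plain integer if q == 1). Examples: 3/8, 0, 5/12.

Answer: 2/13

Derivation:
Chain of 4 gears, tooth counts: [10, 15, 13, 6]
  gear 0: T0=10, direction=positive, advance = 28 mod 10 = 8 teeth = 8/10 turn
  gear 1: T1=15, direction=negative, advance = 28 mod 15 = 13 teeth = 13/15 turn
  gear 2: T2=13, direction=positive, advance = 28 mod 13 = 2 teeth = 2/13 turn
  gear 3: T3=6, direction=negative, advance = 28 mod 6 = 4 teeth = 4/6 turn
Gear 2: 28 mod 13 = 2
Fraction = 2 / 13 = 2/13 (gcd(2,13)=1) = 2/13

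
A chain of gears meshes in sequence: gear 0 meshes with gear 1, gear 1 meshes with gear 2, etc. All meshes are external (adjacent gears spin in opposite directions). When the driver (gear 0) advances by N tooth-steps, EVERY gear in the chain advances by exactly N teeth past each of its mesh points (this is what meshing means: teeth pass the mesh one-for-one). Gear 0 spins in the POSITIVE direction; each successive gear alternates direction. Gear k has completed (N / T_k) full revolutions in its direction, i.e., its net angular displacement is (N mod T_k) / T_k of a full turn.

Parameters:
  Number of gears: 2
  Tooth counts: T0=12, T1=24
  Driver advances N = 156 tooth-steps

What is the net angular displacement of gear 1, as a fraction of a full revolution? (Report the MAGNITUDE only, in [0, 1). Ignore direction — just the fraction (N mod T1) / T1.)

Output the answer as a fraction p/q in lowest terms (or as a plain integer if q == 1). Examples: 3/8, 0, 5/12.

Chain of 2 gears, tooth counts: [12, 24]
  gear 0: T0=12, direction=positive, advance = 156 mod 12 = 0 teeth = 0/12 turn
  gear 1: T1=24, direction=negative, advance = 156 mod 24 = 12 teeth = 12/24 turn
Gear 1: 156 mod 24 = 12
Fraction = 12 / 24 = 1/2 (gcd(12,24)=12) = 1/2

Answer: 1/2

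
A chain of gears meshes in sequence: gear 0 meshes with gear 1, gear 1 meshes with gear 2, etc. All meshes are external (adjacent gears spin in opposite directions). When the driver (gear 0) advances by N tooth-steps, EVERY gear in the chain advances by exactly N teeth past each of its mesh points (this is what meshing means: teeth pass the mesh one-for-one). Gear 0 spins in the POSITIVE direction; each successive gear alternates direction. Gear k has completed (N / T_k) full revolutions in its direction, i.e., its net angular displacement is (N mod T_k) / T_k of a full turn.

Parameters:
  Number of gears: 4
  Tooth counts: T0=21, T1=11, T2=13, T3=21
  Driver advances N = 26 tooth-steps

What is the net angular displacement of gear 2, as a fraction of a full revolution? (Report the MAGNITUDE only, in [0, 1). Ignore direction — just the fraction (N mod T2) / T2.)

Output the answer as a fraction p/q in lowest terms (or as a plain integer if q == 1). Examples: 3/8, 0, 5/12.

Answer: 0

Derivation:
Chain of 4 gears, tooth counts: [21, 11, 13, 21]
  gear 0: T0=21, direction=positive, advance = 26 mod 21 = 5 teeth = 5/21 turn
  gear 1: T1=11, direction=negative, advance = 26 mod 11 = 4 teeth = 4/11 turn
  gear 2: T2=13, direction=positive, advance = 26 mod 13 = 0 teeth = 0/13 turn
  gear 3: T3=21, direction=negative, advance = 26 mod 21 = 5 teeth = 5/21 turn
Gear 2: 26 mod 13 = 0
Fraction = 0 / 13 = 0/1 (gcd(0,13)=13) = 0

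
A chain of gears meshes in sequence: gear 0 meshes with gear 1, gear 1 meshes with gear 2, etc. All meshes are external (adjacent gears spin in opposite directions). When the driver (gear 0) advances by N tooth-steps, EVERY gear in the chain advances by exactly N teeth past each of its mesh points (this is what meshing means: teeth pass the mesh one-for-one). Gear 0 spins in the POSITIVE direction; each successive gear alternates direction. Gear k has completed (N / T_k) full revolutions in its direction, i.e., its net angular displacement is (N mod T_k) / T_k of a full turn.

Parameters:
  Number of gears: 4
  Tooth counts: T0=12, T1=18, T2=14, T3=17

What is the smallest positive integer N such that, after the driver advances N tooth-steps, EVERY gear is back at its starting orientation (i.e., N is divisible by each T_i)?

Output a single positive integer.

Gear k returns to start when N is a multiple of T_k.
All gears at start simultaneously when N is a common multiple of [12, 18, 14, 17]; the smallest such N is lcm(12, 18, 14, 17).
Start: lcm = T0 = 12
Fold in T1=18: gcd(12, 18) = 6; lcm(12, 18) = 12 * 18 / 6 = 216 / 6 = 36
Fold in T2=14: gcd(36, 14) = 2; lcm(36, 14) = 36 * 14 / 2 = 504 / 2 = 252
Fold in T3=17: gcd(252, 17) = 1; lcm(252, 17) = 252 * 17 / 1 = 4284 / 1 = 4284
Full cycle length = 4284

Answer: 4284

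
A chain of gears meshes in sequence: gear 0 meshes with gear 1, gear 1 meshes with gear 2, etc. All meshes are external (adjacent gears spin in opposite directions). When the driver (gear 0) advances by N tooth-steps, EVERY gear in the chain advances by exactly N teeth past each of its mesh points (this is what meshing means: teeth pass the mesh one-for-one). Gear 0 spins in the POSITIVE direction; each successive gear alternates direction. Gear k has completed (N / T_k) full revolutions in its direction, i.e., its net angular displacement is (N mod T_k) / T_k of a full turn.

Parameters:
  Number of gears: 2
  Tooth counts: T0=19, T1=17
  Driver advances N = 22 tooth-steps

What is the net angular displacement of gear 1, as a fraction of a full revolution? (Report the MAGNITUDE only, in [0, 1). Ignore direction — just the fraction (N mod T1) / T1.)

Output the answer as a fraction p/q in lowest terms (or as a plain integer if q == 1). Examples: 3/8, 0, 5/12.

Chain of 2 gears, tooth counts: [19, 17]
  gear 0: T0=19, direction=positive, advance = 22 mod 19 = 3 teeth = 3/19 turn
  gear 1: T1=17, direction=negative, advance = 22 mod 17 = 5 teeth = 5/17 turn
Gear 1: 22 mod 17 = 5
Fraction = 5 / 17 = 5/17 (gcd(5,17)=1) = 5/17

Answer: 5/17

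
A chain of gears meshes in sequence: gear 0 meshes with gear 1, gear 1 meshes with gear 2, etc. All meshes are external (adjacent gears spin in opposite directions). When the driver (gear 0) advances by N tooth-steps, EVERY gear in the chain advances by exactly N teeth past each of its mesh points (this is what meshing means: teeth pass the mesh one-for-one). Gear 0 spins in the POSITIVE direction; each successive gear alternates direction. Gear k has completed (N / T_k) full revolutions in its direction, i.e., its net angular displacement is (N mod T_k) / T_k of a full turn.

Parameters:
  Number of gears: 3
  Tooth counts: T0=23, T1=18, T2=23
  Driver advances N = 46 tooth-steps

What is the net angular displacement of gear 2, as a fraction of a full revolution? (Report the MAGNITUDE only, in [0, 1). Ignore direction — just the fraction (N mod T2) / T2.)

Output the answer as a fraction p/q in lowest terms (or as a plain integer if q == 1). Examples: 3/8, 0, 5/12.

Chain of 3 gears, tooth counts: [23, 18, 23]
  gear 0: T0=23, direction=positive, advance = 46 mod 23 = 0 teeth = 0/23 turn
  gear 1: T1=18, direction=negative, advance = 46 mod 18 = 10 teeth = 10/18 turn
  gear 2: T2=23, direction=positive, advance = 46 mod 23 = 0 teeth = 0/23 turn
Gear 2: 46 mod 23 = 0
Fraction = 0 / 23 = 0/1 (gcd(0,23)=23) = 0

Answer: 0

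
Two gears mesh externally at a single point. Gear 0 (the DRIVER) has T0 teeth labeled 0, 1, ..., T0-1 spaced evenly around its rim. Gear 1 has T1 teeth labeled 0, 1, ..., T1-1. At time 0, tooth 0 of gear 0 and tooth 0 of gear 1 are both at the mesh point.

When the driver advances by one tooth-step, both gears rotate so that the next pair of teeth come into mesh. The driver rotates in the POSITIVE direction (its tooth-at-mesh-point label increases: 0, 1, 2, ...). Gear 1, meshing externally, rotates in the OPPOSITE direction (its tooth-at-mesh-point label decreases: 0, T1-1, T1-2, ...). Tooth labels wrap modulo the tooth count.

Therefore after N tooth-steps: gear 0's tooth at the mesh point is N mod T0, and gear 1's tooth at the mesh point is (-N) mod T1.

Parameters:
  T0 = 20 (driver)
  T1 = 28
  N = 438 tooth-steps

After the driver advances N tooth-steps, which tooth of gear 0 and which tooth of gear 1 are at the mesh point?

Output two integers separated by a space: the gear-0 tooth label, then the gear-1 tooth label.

Answer: 18 10

Derivation:
Gear 0 (driver, T0=20): tooth at mesh = N mod T0
  438 = 21 * 20 + 18, so 438 mod 20 = 18
  gear 0 tooth = 18
Gear 1 (driven, T1=28): tooth at mesh = (-N) mod T1
  438 = 15 * 28 + 18, so 438 mod 28 = 18
  (-438) mod 28 = (-18) mod 28 = 28 - 18 = 10
Mesh after 438 steps: gear-0 tooth 18 meets gear-1 tooth 10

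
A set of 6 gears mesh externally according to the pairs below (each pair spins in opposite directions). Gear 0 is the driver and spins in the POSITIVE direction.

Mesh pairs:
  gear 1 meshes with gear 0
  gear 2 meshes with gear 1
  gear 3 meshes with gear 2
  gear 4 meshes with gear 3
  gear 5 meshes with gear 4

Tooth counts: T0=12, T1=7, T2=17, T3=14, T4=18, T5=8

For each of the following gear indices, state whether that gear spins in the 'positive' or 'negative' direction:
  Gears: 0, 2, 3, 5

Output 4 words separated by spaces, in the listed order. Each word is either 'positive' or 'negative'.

Gear 0 (driver): positive (depth 0)
  gear 1: meshes with gear 0 -> depth 1 -> negative (opposite of gear 0)
  gear 2: meshes with gear 1 -> depth 2 -> positive (opposite of gear 1)
  gear 3: meshes with gear 2 -> depth 3 -> negative (opposite of gear 2)
  gear 4: meshes with gear 3 -> depth 4 -> positive (opposite of gear 3)
  gear 5: meshes with gear 4 -> depth 5 -> negative (opposite of gear 4)
Queried indices 0, 2, 3, 5 -> positive, positive, negative, negative

Answer: positive positive negative negative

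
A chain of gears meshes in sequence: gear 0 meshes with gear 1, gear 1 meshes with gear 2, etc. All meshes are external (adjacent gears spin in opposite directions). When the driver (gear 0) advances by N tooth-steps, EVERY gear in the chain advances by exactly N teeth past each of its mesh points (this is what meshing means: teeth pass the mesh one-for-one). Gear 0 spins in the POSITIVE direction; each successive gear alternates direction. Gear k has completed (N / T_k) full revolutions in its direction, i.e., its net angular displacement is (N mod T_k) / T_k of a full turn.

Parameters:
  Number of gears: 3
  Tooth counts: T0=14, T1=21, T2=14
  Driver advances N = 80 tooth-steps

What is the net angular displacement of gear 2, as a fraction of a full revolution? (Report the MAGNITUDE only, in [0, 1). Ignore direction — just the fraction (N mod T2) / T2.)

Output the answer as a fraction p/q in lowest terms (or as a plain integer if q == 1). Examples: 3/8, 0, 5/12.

Chain of 3 gears, tooth counts: [14, 21, 14]
  gear 0: T0=14, direction=positive, advance = 80 mod 14 = 10 teeth = 10/14 turn
  gear 1: T1=21, direction=negative, advance = 80 mod 21 = 17 teeth = 17/21 turn
  gear 2: T2=14, direction=positive, advance = 80 mod 14 = 10 teeth = 10/14 turn
Gear 2: 80 mod 14 = 10
Fraction = 10 / 14 = 5/7 (gcd(10,14)=2) = 5/7

Answer: 5/7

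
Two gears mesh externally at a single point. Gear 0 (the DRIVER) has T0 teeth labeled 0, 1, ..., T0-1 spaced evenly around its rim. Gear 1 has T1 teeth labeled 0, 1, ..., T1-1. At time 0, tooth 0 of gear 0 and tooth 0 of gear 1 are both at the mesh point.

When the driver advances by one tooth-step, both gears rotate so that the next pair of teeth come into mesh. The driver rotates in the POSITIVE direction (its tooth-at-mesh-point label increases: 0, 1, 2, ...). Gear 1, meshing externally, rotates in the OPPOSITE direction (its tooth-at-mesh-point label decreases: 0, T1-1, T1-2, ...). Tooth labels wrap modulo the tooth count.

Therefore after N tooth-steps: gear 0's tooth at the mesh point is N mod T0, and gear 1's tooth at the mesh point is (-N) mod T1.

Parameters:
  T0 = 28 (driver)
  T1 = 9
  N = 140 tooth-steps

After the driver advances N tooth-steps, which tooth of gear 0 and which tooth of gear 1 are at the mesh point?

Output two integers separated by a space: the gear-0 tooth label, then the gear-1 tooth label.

Answer: 0 4

Derivation:
Gear 0 (driver, T0=28): tooth at mesh = N mod T0
  140 = 5 * 28 + 0, so 140 mod 28 = 0
  gear 0 tooth = 0
Gear 1 (driven, T1=9): tooth at mesh = (-N) mod T1
  140 = 15 * 9 + 5, so 140 mod 9 = 5
  (-140) mod 9 = (-5) mod 9 = 9 - 5 = 4
Mesh after 140 steps: gear-0 tooth 0 meets gear-1 tooth 4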